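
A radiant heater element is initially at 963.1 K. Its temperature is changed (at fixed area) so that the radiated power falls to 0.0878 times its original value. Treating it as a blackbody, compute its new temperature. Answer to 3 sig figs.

P ∝ T⁴, so T₂/T₁ = (P₂/P₁)^(1/4) = (0.0878)^(1/4) = 0.544344.
T₂ = 963.1 × 0.544344 = 524 K.

T₂ ≈ 524 K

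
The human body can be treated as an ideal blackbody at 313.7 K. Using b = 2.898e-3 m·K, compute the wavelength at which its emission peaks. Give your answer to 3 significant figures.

λ_max ≈ 9.24 μm

Wien's displacement law: λ_max = b/T = (2.898×10⁻³ m·K)/(313.7 K) = 9.238×10⁻⁶ m.
That is 9.24 μm, in the infrared range.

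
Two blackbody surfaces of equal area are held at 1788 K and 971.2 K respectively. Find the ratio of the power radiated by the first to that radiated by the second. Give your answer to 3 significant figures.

P₁/P₂ ≈ 11.5

With equal areas, P₁/P₂ = (T₁/T₂)⁴ = (1788/971.2)⁴ = 11.5.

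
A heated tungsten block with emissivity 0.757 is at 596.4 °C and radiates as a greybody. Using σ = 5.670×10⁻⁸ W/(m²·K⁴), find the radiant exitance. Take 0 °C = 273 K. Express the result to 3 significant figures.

T = 596.4 °C + 273 = 869.4 K.
Stefan–Boltzmann: I = εσT⁴ = 0.757 × 5.670×10⁻⁸ × (869.4)⁴ = 2.45×10⁴ W/m².

I ≈ 2.45×10⁴ W/m²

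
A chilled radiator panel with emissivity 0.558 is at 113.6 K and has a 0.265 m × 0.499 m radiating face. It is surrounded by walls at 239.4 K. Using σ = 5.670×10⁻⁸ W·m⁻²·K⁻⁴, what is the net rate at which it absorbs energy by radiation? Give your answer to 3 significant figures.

Net gain ≈ 13.0 W

Area A = 0.265 × 0.499 = 0.132235 m².
Net radiated power P_net = εσA(T⁴ − T₀⁴) = 0.558×5.670×10⁻⁸×0.132235×(113.6⁴ − 239.4⁴).
T⁴ − T₀⁴ = 1.66538×10⁸ − 3.28471×10⁹ = -3.11817×10⁹ K⁴, so P_net = -13.0 W — negative, meaning a net gain of 13.0 W.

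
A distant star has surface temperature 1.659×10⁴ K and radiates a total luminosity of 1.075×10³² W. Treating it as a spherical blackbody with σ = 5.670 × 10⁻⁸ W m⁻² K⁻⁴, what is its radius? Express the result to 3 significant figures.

R ≈ 4.46×10¹⁰ m

L = 4πR²σT⁴ ⇒ R = √(L/(4πσT⁴)).
σT⁴ = 4.29505×10⁹ W/m², so R = √(1.075×10³²/(4π×4.29505×10⁹)) = 4.46×10¹⁰ m.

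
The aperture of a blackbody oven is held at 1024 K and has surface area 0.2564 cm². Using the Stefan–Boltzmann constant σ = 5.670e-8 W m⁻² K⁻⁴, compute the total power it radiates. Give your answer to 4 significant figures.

P ≈ 1.598 W

Area A = 0.2564 cm² = 2.564×10⁻⁵ m².
P = σAT⁴ = 5.670×10⁻⁸ × 2.564×10⁻⁵ × (1024)⁴ = 1.598 W.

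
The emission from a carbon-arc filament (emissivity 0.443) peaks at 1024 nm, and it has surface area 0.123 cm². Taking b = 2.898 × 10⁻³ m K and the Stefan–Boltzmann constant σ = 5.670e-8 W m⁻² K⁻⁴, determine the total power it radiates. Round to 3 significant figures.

P ≈ 19.8 W

Wien's law: T = b/λ_max = 2.898×10⁻³/1.024×10⁻⁶ = 2830.08 K.
Area A = 0.123 cm² = 1.23×10⁻⁵ m².
Then P = εσAT⁴ = 0.443×5.670×10⁻⁸×1.23×10⁻⁵×(2830.08)⁴ = 19.8 W.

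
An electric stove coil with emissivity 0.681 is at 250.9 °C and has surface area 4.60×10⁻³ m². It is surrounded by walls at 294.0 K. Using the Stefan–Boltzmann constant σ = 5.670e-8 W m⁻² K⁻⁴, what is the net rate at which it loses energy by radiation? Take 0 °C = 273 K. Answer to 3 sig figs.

T = 250.9 °C + 273 = 523.9 K.
Area A = 4.60×10⁻³ m².
Net radiated power P_net = εσA(T⁴ − T₀⁴) = 0.681×5.670×10⁻⁸×4.60×10⁻³×(523.9⁴ − 294.0⁴).
T⁴ − T₀⁴ = 7.53344×10¹⁰ − 7.47118×10⁹ = 6.78632×10¹⁰ K⁴, so P_net = 12.1 W.

Net loss ≈ 12.1 W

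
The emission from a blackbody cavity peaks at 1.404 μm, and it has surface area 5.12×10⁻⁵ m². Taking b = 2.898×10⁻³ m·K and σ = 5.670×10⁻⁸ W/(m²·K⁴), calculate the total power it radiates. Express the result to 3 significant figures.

Wien's law: T = b/λ_max = 2.898×10⁻³/1.404×10⁻⁶ = 2064.10 K.
Area A = 5.12×10⁻⁵ m².
Then P = σAT⁴ = 5.670×10⁻⁸×5.12×10⁻⁵×(2064.10)⁴ = 52.7 W.

P ≈ 52.7 W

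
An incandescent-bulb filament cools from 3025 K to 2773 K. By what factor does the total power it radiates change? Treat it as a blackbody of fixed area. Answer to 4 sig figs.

P ∝ T⁴, so P₂/P₁ = (T₂/T₁)⁴ = (2773/3025)⁴ = (0.916694)⁴ = 0.7062.

P₂/P₁ ≈ 0.7062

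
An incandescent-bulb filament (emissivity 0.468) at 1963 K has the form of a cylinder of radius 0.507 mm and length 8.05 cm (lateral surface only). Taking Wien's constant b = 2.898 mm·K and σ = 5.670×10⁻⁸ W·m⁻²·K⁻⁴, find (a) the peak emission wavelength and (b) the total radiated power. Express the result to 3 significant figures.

(a) λ_max = b/T = 2.898×10⁻³/1963 = 1.476×10⁻⁶ m = 1.48×10³ nm.
Lateral area A = 2πrL = 2π×5.07×10⁻⁴×0.0805 = 2.56439×10⁻⁴ m².
(b) P = εσAT⁴ = 0.468×5.670×10⁻⁸×2.56439×10⁻⁴×(1963)⁴ = 101 W.

λ_max ≈ 1.48×10³ nm; P ≈ 101 W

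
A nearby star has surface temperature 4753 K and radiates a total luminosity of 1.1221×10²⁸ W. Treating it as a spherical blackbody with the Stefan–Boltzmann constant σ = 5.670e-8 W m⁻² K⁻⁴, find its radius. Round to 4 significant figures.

R ≈ 5.555×10⁹ m

L = 4πR²σT⁴ ⇒ R = √(L/(4πσT⁴)).
σT⁴ = 2.89371×10⁷ W/m², so R = √(1.1221×10²⁸/(4π×2.89371×10⁷)) = 5.555×10⁹ m.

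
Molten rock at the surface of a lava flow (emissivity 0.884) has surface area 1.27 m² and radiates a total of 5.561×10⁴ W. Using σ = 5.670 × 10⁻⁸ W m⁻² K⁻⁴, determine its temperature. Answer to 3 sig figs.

Area A = 1.27 m².
P = εσAT⁴ ⇒ T = (P/(εσA))^(1/4) = (5.561×10⁴/(0.884×5.670×10⁻⁸×1.27))^(1/4) = 967 K.

T ≈ 967 K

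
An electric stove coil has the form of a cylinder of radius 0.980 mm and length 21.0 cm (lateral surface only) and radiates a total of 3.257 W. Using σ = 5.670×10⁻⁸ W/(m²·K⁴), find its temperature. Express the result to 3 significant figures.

Lateral area A = 2πrL = 2π×9.80×10⁻⁴×0.210 = 1.29308×10⁻³ m².
P = σAT⁴ ⇒ T = (P/(σA))^(1/4) = (3.257/(5.670×10⁻⁸×1.29308×10⁻³))^(1/4) = 459 K.

T ≈ 459 K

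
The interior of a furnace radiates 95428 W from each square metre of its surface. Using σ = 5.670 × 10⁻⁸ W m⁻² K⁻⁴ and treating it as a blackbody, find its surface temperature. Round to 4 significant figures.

I = σT⁴, so T = (I/σ)^(1/4) = (95428/(5.670×10⁻⁸))^(1/4) = 1139 K.

T ≈ 1139 K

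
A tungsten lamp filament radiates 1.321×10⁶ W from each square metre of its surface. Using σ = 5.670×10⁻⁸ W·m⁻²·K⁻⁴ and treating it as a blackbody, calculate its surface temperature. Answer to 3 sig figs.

T ≈ 2.20×10³ K

I = σT⁴, so T = (I/σ)^(1/4) = (1.321×10⁶/(5.670×10⁻⁸))^(1/4) = 2.20×10³ K.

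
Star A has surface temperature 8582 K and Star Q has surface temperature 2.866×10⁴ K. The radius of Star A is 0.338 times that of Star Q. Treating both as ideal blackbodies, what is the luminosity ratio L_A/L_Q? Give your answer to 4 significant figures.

L ∝ R²T⁴, so L_A/L_Q = (R_A/R_Q)²(T_A/T_Q)⁴ = (0.338)² × (8582/2.866×10⁴)⁴ = 0.114244 × 8.03987×10⁻³ = 9.185×10⁻⁴.

L_A/L_Q ≈ 9.185×10⁻⁴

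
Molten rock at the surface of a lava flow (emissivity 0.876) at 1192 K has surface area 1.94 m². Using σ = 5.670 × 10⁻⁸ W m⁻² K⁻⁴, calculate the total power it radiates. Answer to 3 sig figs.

Area A = 1.94 m².
P = εσAT⁴ = 0.876 × 5.670×10⁻⁸ × 1.94 × (1192)⁴ = 1.95×10⁵ W.

P ≈ 1.95×10⁵ W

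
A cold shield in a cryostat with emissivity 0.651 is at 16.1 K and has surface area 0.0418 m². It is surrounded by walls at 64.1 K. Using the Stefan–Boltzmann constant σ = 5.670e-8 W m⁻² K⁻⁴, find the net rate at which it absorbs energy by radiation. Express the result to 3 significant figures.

Area A = 0.0418 m².
Net radiated power P_net = εσA(T⁴ − T₀⁴) = 0.651×5.670×10⁻⁸×0.0418×(16.1⁴ − 64.1⁴).
T⁴ − T₀⁴ = 67189.8 − 1.68823×10⁷ = -1.68151×10⁷ K⁴, so P_net = -0.0259 W — negative, meaning a net gain of 0.0259 W.

Net gain ≈ 0.0259 W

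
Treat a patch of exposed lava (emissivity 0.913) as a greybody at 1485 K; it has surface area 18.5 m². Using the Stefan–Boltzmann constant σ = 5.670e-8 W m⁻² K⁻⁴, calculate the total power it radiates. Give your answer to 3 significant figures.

Area A = 18.5 m².
P = εσAT⁴ = 0.913 × 5.670×10⁻⁸ × 18.5 × (1485)⁴ = 4.66×10⁶ W.

P ≈ 4.66×10⁶ W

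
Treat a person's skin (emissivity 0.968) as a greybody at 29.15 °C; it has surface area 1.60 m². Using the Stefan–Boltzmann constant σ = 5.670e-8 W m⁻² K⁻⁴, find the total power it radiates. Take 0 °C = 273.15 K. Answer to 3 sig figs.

T = 29.15 °C + 273.15 = 302.30 K.
Area A = 1.60 m².
P = εσAT⁴ = 0.968 × 5.670×10⁻⁸ × 1.60 × (302.30)⁴ = 733 W.

P ≈ 733 W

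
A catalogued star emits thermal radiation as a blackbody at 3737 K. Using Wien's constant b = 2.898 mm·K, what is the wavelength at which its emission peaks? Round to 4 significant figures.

λ_max ≈ 775.5 nm

Wien's displacement law: λ_max = b/T = (2.898×10⁻³ m·K)/(3737 K) = 7.7549×10⁻⁷ m.
That is 775.5 nm, in the infrared range.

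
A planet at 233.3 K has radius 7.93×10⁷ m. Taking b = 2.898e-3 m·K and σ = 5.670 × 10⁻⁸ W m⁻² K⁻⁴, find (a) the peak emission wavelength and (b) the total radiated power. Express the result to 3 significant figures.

λ_max ≈ 12.4 μm; P ≈ 1.33×10¹⁹ W

(a) λ_max = b/T = 2.898×10⁻³/233.3 = 1.242×10⁻⁵ m = 12.4 μm.
Surface area A = 4πR² = 4π(7.93×10⁷ m)² = 7.90235×10¹⁶ m².
(b) P = σAT⁴ = 5.670×10⁻⁸×7.90235×10¹⁶×(233.3)⁴ = 1.33×10¹⁹ W.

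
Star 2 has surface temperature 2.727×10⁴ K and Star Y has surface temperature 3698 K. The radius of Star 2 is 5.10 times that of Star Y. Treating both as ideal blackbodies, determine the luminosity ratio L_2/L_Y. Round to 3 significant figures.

L_2/L_Y ≈ 7.69×10⁴

L ∝ R²T⁴, so L_2/L_Y = (R_2/R_Y)²(T_2/T_Y)⁴ = (5.10)² × (2.727×10⁴/3698)⁴ = 26.01 × 2957.15 = 7.69×10⁴.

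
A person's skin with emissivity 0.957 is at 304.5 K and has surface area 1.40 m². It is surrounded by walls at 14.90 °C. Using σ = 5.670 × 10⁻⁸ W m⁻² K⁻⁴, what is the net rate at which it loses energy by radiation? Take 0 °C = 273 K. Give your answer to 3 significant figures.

Surroundings: T = 14.90 °C + 273 = 287.90 K.
Area A = 1.40 m².
Net radiated power P_net = εσA(T⁴ − T₀⁴) = 0.957×5.670×10⁻⁸×1.40×(304.5⁴ − 287.90⁴).
T⁴ − T₀⁴ = 8.59704×10⁹ − 6.87016×10⁹ = 1.72688×10⁹ K⁴, so P_net = 131 W.

Net loss ≈ 131 W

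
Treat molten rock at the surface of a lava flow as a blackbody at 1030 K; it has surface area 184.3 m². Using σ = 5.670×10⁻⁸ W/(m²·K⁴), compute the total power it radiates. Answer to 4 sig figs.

Area A = 184.3 m².
P = σAT⁴ = 5.670×10⁻⁸ × 184.3 × (1030)⁴ = 1.176×10⁷ W.

P ≈ 1.176×10⁷ W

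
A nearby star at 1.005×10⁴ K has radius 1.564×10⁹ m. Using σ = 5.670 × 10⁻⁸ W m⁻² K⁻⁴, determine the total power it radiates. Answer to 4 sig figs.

P ≈ 1.778×10²⁸ W

Surface area A = 4πR² = 4π(1.564×10⁹ m)² = 3.07385×10¹⁹ m².
P = σAT⁴ = 5.670×10⁻⁸ × 3.07385×10¹⁹ × (1.005×10⁴)⁴ = 1.778×10²⁸ W.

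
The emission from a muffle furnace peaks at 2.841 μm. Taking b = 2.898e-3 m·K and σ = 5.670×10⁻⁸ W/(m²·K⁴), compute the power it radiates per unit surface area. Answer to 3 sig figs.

I ≈ 6.14×10⁴ W/m²

Wien's law: T = b/λ_max = 2.898×10⁻³/2.841×10⁻⁶ = 1020.06 K.
Then I = σT⁴ = 5.670×10⁻⁸×(1020.06)⁴ = 6.14×10⁴ W/m².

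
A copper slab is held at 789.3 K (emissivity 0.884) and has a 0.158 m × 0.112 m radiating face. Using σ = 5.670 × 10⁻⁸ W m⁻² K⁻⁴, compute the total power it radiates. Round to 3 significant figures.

P ≈ 344 W

Area A = 0.158 × 0.112 = 0.017696 m².
P = εσAT⁴ = 0.884 × 5.670×10⁻⁸ × 0.017696 × (789.3)⁴ = 344 W.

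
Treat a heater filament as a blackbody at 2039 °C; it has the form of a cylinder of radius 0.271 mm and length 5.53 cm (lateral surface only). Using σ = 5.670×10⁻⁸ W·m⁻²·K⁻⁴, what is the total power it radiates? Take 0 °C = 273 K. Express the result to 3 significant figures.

P ≈ 153 W

T = 2039 °C + 273 = 2312 K.
Lateral area A = 2πrL = 2π×2.71×10⁻⁴×0.0553 = 9.41617×10⁻⁵ m².
P = σAT⁴ = 5.670×10⁻⁸ × 9.41617×10⁻⁵ × (2312)⁴ = 153 W.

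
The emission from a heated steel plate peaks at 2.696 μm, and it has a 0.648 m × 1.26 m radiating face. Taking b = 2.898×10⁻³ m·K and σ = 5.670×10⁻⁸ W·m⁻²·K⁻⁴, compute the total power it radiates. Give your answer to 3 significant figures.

Wien's law: T = b/λ_max = 2.898×10⁻³/2.696×10⁻⁶ = 1074.93 K.
Area A = 0.648 × 1.26 = 0.81648 m².
Then P = σAT⁴ = 5.670×10⁻⁸×0.81648×(1074.93)⁴ = 6.18×10⁴ W.

P ≈ 6.18×10⁴ W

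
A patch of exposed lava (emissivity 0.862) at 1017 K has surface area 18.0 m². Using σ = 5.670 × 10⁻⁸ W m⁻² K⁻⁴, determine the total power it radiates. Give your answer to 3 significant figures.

Area A = 18.0 m².
P = εσAT⁴ = 0.862 × 5.670×10⁻⁸ × 18.0 × (1017)⁴ = 9.41×10⁵ W.

P ≈ 9.41×10⁵ W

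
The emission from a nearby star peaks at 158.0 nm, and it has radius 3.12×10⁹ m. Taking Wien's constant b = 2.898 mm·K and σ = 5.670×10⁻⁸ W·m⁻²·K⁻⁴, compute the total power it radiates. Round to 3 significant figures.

Wien's law: T = b/λ_max = 2.898×10⁻³/1.580×10⁻⁷ = 18341.8 K.
Surface area A = 4πR² = 4π(3.12×10⁹ m)² = 1.22326×10²⁰ m².
Then P = σAT⁴ = 5.670×10⁻⁸×1.22326×10²⁰×(18341.8)⁴ = 7.85×10²⁹ W.

P ≈ 7.85×10²⁹ W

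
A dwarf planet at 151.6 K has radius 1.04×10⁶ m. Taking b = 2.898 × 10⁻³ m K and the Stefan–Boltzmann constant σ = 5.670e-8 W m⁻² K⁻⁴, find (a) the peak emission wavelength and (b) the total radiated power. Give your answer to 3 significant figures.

(a) λ_max = b/T = 2.898×10⁻³/151.6 = 1.912×10⁻⁵ m = 19.1 μm.
Surface area A = 4πR² = 4π(1.04×10⁶ m)² = 1.35918×10¹³ m².
(b) P = σAT⁴ = 5.670×10⁻⁸×1.35918×10¹³×(151.6)⁴ = 4.07×10¹⁴ W.

λ_max ≈ 19.1 μm; P ≈ 4.07×10¹⁴ W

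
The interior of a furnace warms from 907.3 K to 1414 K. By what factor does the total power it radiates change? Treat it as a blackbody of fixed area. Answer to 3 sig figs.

P₂/P₁ ≈ 5.90

P ∝ T⁴, so P₂/P₁ = (T₂/T₁)⁴ = (1414/907.3)⁴ = (1.55847)⁴ = 5.90.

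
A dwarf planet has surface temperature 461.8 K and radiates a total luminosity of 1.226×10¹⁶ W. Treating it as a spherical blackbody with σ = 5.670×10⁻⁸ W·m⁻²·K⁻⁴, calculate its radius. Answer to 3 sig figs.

L = 4πR²σT⁴ ⇒ R = √(L/(4πσT⁴)).
σT⁴ = 2578.69 W/m², so R = √(1.226×10¹⁶/(4π×2578.69)) = 6.15×10⁵ m.

R ≈ 6.15×10⁵ m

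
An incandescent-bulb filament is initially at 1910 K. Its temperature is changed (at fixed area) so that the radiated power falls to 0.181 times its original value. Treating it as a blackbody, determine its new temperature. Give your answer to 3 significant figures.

P ∝ T⁴, so T₂/T₁ = (P₂/P₁)^(1/4) = (0.181)^(1/4) = 0.652258.
T₂ = 1910 × 0.652258 = 1.25×10³ K.

T₂ ≈ 1.25×10³ K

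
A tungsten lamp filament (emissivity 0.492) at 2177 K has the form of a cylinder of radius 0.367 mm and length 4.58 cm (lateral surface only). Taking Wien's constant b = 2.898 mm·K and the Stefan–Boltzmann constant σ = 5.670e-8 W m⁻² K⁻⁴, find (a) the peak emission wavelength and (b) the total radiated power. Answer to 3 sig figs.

(a) λ_max = b/T = 2.898×10⁻³/2177 = 1.331×10⁻⁶ m = 1.33 μm.
Lateral area A = 2πrL = 2π×3.67×10⁻⁴×0.0458 = 1.05612×10⁻⁴ m².
(b) P = εσAT⁴ = 0.492×5.670×10⁻⁸×1.05612×10⁻⁴×(2177)⁴ = 66.2 W.

λ_max ≈ 1.33 μm; P ≈ 66.2 W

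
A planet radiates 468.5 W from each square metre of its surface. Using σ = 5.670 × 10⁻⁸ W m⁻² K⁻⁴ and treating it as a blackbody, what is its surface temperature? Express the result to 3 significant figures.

I = σT⁴, so T = (I/σ)^(1/4) = (468.5/(5.670×10⁻⁸))^(1/4) = 301 K.

T ≈ 301 K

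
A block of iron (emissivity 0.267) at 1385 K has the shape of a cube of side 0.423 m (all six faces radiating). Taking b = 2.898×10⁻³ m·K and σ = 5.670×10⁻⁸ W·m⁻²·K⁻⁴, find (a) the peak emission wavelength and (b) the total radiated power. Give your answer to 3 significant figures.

λ_max ≈ 2.09 μm; P ≈ 5.98×10⁴ W

(a) λ_max = b/T = 2.898×10⁻³/1385 = 2.092×10⁻⁶ m = 2.09 μm.
Area A = 6s² = 6×(0.423 m)² = 1.07357 m².
(b) P = εσAT⁴ = 0.267×5.670×10⁻⁸×1.07357×(1385)⁴ = 5.98×10⁴ W.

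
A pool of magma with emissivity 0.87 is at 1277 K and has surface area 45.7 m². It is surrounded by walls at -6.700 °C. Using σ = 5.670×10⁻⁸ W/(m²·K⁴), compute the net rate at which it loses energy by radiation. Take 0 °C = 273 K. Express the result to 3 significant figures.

Surroundings: T = -6.700 °C + 273 = 266.300 K.
Area A = 45.7 m².
Net radiated power P_net = εσA(T⁴ − T₀⁴) = 0.87×5.670×10⁻⁸×45.7×(1277⁴ − 266.300⁴).
T⁴ − T₀⁴ = 2.65928×10¹² − 5.02904×10⁹ = 2.65425×10¹² K⁴, so P_net = 5.98×10⁶ W.

Net loss ≈ 5.98×10⁶ W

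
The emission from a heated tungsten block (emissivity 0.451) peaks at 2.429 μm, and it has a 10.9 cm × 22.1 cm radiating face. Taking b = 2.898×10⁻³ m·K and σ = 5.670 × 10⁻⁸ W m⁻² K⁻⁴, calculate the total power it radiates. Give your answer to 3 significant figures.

P ≈ 1.25×10³ W

Wien's law: T = b/λ_max = 2.898×10⁻³/2.429×10⁻⁶ = 1193.08 K.
Area A = 0.109 × 0.221 = 0.024089 m².
Then P = εσAT⁴ = 0.451×5.670×10⁻⁸×0.024089×(1193.08)⁴ = 1.25×10³ W.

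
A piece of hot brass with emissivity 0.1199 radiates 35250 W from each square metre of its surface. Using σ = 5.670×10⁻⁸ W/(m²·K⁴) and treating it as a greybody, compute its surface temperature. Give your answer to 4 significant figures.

T ≈ 1509 K

I = εσT⁴, so T = (I/εσ)^(1/4) = (35250/(0.1199×5.670×10⁻⁸))^(1/4) = 1509 K.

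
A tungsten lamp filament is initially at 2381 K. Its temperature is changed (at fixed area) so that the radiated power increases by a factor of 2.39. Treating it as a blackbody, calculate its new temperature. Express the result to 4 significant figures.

T₂ ≈ 2960 K

P ∝ T⁴, so T₂/T₁ = (P₂/P₁)^(1/4) = (2.39)^(1/4) = 1.24337.
T₂ = 2381 × 1.24337 = 2960 K.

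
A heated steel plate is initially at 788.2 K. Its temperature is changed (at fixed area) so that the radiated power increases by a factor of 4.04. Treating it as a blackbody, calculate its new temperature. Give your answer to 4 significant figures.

T₂ ≈ 1117 K

P ∝ T⁴, so T₂/T₁ = (P₂/P₁)^(1/4) = (4.04)^(1/4) = 1.41774.
T₂ = 788.2 × 1.41774 = 1117 K.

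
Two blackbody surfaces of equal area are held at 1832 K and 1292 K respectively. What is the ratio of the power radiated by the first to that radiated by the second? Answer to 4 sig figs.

With equal areas, P₁/P₂ = (T₁/T₂)⁴ = (1832/1292)⁴ = 4.043.

P₁/P₂ ≈ 4.043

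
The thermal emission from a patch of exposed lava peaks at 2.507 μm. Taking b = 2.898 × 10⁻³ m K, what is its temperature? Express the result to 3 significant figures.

T ≈ 1.16×10³ K

Wien's law gives T = b/λ_max = (2.898×10⁻³ m·K)/(2.507×10⁻⁶ m) = 1.16×10³ K.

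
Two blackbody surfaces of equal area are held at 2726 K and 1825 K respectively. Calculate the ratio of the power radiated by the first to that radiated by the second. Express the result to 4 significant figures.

With equal areas, P₁/P₂ = (T₁/T₂)⁴ = (2726/1825)⁴ = 4.978.

P₁/P₂ ≈ 4.978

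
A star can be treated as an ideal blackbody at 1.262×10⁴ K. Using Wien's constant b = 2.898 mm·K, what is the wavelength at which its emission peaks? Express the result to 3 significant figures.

λ_max ≈ 230 nm

Wien's displacement law: λ_max = b/T = (2.898×10⁻³ m·K)/(1.262×10⁴ K) = 2.296×10⁻⁷ m.
That is 230 nm, in the ultraviolet range.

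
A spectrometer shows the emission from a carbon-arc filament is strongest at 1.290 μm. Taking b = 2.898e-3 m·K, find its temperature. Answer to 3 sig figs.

T ≈ 2.25×10³ K

Wien's law gives T = b/λ_max = (2.898×10⁻³ m·K)/(1.290×10⁻⁶ m) = 2.25×10³ K.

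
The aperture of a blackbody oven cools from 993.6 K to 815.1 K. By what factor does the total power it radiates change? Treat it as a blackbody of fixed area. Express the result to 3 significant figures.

P ∝ T⁴, so P₂/P₁ = (T₂/T₁)⁴ = (815.1/993.6)⁴ = (0.820350)⁴ = 0.453.

P₂/P₁ ≈ 0.453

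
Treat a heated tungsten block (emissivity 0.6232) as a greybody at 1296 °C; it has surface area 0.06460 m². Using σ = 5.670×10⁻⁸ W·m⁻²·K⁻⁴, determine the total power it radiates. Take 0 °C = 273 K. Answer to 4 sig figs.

T = 1296 °C + 273 = 1569 K.
Area A = 0.06460 m².
P = εσAT⁴ = 0.6232 × 5.670×10⁻⁸ × 0.06460 × (1569)⁴ = 1.383×10⁴ W.

P ≈ 1.383×10⁴ W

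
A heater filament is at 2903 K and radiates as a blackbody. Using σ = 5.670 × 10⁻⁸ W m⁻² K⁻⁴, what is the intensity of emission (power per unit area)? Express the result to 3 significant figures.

Stefan–Boltzmann: I = σT⁴ = 5.670×10⁻⁸ × (2903)⁴ = 4.03×10⁶ W/m².

I ≈ 4.03×10⁶ W/m²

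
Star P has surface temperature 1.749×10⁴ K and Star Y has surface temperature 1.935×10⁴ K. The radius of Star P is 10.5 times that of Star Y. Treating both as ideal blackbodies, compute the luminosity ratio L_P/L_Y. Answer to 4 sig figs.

L ∝ R²T⁴, so L_P/L_Y = (R_P/R_Y)²(T_P/T_Y)⁴ = (10.5)² × (1.749×10⁴/1.935×10⁴)⁴ = 110.25 × 0.667476 = 73.59.

L_P/L_Y ≈ 73.59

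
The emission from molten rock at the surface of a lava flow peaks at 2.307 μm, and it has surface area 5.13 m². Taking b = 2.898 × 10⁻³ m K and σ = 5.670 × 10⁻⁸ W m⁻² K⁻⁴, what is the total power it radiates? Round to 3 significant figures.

Wien's law: T = b/λ_max = 2.898×10⁻³/2.307×10⁻⁶ = 1256.18 K.
Area A = 5.13 m².
Then P = σAT⁴ = 5.670×10⁻⁸×5.13×(1256.18)⁴ = 7.24×10⁵ W.

P ≈ 7.24×10⁵ W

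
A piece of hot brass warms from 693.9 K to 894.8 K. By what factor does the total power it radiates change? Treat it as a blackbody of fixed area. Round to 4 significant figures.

P ∝ T⁴, so P₂/P₁ = (T₂/T₁)⁴ = (894.8/693.9)⁴ = (1.28952)⁴ = 2.765.

P₂/P₁ ≈ 2.765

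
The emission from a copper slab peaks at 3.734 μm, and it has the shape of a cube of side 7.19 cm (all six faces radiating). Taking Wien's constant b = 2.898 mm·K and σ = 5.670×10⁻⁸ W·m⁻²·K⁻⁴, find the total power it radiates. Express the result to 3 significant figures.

Wien's law: T = b/λ_max = 2.898×10⁻³/3.734×10⁻⁶ = 776.111 K.
Area A = 6s² = 6×(0.0719 m)² = 0.0310177 m².
Then P = σAT⁴ = 5.670×10⁻⁸×0.0310177×(776.111)⁴ = 638 W.

P ≈ 638 W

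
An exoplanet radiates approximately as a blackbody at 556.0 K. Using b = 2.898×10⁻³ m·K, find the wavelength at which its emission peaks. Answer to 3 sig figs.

Wien's displacement law: λ_max = b/T = (2.898×10⁻³ m·K)/(556.0 K) = 5.212×10⁻⁶ m.
That is 5.21 μm, in the infrared range.

λ_max ≈ 5.21 μm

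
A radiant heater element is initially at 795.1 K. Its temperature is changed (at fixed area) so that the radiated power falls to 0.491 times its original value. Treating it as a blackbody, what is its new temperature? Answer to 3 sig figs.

T₂ ≈ 666 K

P ∝ T⁴, so T₂/T₁ = (P₂/P₁)^(1/4) = (0.491)^(1/4) = 0.837087.
T₂ = 795.1 × 0.837087 = 666 K.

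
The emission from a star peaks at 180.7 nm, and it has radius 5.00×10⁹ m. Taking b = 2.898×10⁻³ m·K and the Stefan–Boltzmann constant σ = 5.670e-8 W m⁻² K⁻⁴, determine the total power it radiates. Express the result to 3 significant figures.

Wien's law: T = b/λ_max = 2.898×10⁻³/1.807×10⁻⁷ = 16037.6 K.
Surface area A = 4πR² = 4π(5.00×10⁹ m)² = 3.14159×10²⁰ m².
Then P = σAT⁴ = 5.670×10⁻⁸×3.14159×10²⁰×(16037.6)⁴ = 1.18×10³⁰ W.

P ≈ 1.18×10³⁰ W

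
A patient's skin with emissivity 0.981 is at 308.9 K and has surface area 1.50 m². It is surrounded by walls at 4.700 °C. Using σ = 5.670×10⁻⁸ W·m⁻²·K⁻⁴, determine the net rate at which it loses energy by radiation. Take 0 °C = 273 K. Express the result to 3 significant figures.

Surroundings: T = 4.700 °C + 273 = 277.700 K.
Area A = 1.50 m².
Net radiated power P_net = εσA(T⁴ − T₀⁴) = 0.981×5.670×10⁻⁸×1.50×(308.9⁴ − 277.700⁴).
T⁴ − T₀⁴ = 9.10483×10⁹ − 5.94708×10⁹ = 3.15775×10⁹ K⁴, so P_net = 263 W.

Net loss ≈ 263 W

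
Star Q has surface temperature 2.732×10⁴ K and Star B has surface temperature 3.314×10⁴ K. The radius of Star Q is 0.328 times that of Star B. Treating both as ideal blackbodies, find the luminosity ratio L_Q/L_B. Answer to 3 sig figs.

L ∝ R²T⁴, so L_Q/L_B = (R_Q/R_B)²(T_Q/T_B)⁴ = (0.328)² × (2.732×10⁴/3.314×10⁴)⁴ = 0.107584 × 0.461863 = 0.0497.

L_Q/L_B ≈ 0.0497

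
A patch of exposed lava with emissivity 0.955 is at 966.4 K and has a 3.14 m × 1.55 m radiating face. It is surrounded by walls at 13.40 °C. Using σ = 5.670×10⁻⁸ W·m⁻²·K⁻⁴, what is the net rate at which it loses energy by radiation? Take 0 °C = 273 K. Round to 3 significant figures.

Surroundings: T = 13.40 °C + 273 = 286.40 K.
Area A = 3.14 × 1.55 = 4.867 m².
Net radiated power P_net = εσA(T⁴ − T₀⁴) = 0.955×5.670×10⁻⁸×4.867×(966.4⁴ − 286.40⁴).
T⁴ − T₀⁴ = 8.72223×10¹¹ − 6.72809×10⁹ = 8.65495×10¹¹ K⁴, so P_net = 2.28×10⁵ W.

Net loss ≈ 2.28×10⁵ W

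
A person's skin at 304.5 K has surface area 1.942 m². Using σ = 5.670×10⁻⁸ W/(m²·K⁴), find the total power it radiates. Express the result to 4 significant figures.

P ≈ 946.6 W

Area A = 1.942 m².
P = σAT⁴ = 5.670×10⁻⁸ × 1.942 × (304.5)⁴ = 946.6 W.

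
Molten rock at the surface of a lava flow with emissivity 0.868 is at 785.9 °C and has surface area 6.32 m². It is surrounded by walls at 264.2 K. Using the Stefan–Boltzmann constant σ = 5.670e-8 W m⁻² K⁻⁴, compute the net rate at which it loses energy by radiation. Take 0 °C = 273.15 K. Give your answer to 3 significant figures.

Net loss ≈ 3.90×10⁵ W

T = 785.9 °C + 273.15 = 1059.05 K.
Area A = 6.32 m².
Net radiated power P_net = εσA(T⁴ − T₀⁴) = 0.868×5.670×10⁻⁸×6.32×(1059.05⁴ − 264.2⁴).
T⁴ − T₀⁴ = 1.25796×10¹² − 4.87227×10⁹ = 1.25309×10¹² K⁴, so P_net = 3.90×10⁵ W.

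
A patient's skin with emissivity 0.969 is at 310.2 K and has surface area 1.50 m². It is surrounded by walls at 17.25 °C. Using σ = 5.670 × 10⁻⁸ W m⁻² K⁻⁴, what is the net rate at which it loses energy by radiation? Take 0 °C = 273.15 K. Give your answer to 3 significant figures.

Surroundings: T = 17.25 °C + 273.15 = 290.40 K.
Area A = 1.50 m².
Net radiated power P_net = εσA(T⁴ − T₀⁴) = 0.969×5.670×10⁻⁸×1.50×(310.2⁴ − 290.40⁴).
T⁴ − T₀⁴ = 9.25907×10⁹ − 7.11191×10⁹ = 2.14716×10⁹ K⁴, so P_net = 177 W.

Net loss ≈ 177 W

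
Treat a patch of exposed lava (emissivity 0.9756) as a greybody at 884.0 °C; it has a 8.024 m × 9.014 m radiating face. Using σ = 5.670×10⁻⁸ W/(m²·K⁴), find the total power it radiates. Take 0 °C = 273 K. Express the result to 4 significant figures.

T = 884.0 °C + 273 = 1157.0 K.
Area A = 8.024 × 9.014 = 72.3283 m².
P = εσAT⁴ = 0.9756 × 5.670×10⁻⁸ × 72.3283 × (1157.0)⁴ = 7.170×10⁶ W.

P ≈ 7.170×10⁶ W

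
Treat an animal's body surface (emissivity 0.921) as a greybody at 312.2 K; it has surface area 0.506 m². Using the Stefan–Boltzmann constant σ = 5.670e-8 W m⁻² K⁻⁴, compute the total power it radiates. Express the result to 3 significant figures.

P ≈ 251 W

Area A = 0.506 m².
P = εσAT⁴ = 0.921 × 5.670×10⁻⁸ × 0.506 × (312.2)⁴ = 251 W.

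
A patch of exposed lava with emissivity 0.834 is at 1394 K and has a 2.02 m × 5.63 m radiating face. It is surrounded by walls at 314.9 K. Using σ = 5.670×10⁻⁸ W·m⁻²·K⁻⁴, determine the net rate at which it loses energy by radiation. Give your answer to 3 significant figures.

Net loss ≈ 2.03×10⁶ W

Area A = 2.02 × 5.63 = 11.3726 m².
Net radiated power P_net = εσA(T⁴ − T₀⁴) = 0.834×5.670×10⁻⁸×11.3726×(1394⁴ − 314.9⁴).
T⁴ − T₀⁴ = 3.77617×10¹² − 9.83310×10⁹ = 3.76634×10¹² K⁴, so P_net = 2.03×10⁶ W.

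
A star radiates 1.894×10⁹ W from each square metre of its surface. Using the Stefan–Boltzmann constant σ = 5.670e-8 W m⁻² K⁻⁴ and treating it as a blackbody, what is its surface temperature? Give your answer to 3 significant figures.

T ≈ 1.35×10⁴ K

I = σT⁴, so T = (I/σ)^(1/4) = (1.894×10⁹/(5.670×10⁻⁸))^(1/4) = 1.35×10⁴ K.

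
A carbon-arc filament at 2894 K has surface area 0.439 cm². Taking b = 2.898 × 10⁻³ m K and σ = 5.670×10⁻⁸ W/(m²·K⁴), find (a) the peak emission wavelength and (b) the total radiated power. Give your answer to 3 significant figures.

(a) λ_max = b/T = 2.898×10⁻³/2894 = 1.001×10⁻⁶ m = 1.00×10³ nm.
Area A = 0.439 cm² = 4.39×10⁻⁵ m².
(b) P = σAT⁴ = 5.670×10⁻⁸×4.39×10⁻⁵×(2894)⁴ = 175 W.

λ_max ≈ 1.00×10³ nm; P ≈ 175 W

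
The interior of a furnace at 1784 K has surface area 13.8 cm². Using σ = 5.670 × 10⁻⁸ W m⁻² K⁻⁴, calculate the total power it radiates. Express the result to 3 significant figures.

Area A = 13.8 cm² = 1.38×10⁻³ m².
P = σAT⁴ = 5.670×10⁻⁸ × 1.38×10⁻³ × (1784)⁴ = 793 W.

P ≈ 793 W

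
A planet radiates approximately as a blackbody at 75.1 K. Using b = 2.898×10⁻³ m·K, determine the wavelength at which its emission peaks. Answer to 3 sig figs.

Wien's displacement law: λ_max = b/T = (2.898×10⁻³ m·K)/(75.1 K) = 3.859×10⁻⁵ m.
That is 38.6 μm, in the infrared range.

λ_max ≈ 38.6 μm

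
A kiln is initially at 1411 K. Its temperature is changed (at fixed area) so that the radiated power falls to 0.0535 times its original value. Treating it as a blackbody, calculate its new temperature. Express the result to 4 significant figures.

P ∝ T⁴, so T₂/T₁ = (P₂/P₁)^(1/4) = (0.0535)^(1/4) = 0.480937.
T₂ = 1411 × 0.480937 = 678.6 K.

T₂ ≈ 678.6 K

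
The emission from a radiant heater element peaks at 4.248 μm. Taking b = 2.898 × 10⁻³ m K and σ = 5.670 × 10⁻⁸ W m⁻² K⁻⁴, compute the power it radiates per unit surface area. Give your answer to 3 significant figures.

I ≈ 1.23×10⁴ W/m²

Wien's law: T = b/λ_max = 2.898×10⁻³/4.248×10⁻⁶ = 682.203 K.
Then I = σT⁴ = 5.670×10⁻⁸×(682.203)⁴ = 1.23×10⁴ W/m².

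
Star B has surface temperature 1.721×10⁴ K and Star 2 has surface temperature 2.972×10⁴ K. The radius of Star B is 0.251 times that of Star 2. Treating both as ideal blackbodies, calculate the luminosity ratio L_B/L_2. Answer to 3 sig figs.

L_B/L_2 ≈ 7.08×10⁻³

L ∝ R²T⁴, so L_B/L_2 = (R_B/R_2)²(T_B/T_2)⁴ = (0.251)² × (1.721×10⁴/2.972×10⁴)⁴ = 0.063001 × 0.112442 = 7.08×10⁻³.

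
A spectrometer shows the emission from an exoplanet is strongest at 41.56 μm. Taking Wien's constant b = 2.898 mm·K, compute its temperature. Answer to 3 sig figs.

T ≈ 69.7 K

Wien's law gives T = b/λ_max = (2.898×10⁻³ m·K)/(4.156×10⁻⁵ m) = 69.7 K.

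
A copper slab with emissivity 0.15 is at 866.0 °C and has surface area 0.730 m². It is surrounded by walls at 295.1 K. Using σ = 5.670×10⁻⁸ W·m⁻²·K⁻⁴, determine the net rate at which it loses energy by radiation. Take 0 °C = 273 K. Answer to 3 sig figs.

T = 866.0 °C + 273 = 1139.0 K.
Area A = 0.730 m².
Net radiated power P_net = εσA(T⁴ − T₀⁴) = 0.15×5.670×10⁻⁸×0.730×(1139.0⁴ − 295.1⁴).
T⁴ − T₀⁴ = 1.68304×10¹² − 7.58362×10⁹ = 1.67546×10¹² K⁴, so P_net = 1.04×10⁴ W.

Net loss ≈ 1.04×10⁴ W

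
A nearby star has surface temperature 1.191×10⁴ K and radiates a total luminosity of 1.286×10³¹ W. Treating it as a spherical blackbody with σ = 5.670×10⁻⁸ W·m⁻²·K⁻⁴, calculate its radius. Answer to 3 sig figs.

R ≈ 3.00×10¹⁰ m

L = 4πR²σT⁴ ⇒ R = √(L/(4πσT⁴)).
σT⁴ = 1.14085×10⁹ W/m², so R = √(1.286×10³¹/(4π×1.14085×10⁹)) = 3.00×10¹⁰ m.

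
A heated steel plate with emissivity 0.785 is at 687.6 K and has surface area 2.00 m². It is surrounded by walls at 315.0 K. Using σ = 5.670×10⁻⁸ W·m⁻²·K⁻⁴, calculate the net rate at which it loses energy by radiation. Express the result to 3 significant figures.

Net loss ≈ 1.90×10⁴ W

Area A = 2.00 m².
Net radiated power P_net = εσA(T⁴ − T₀⁴) = 0.785×5.670×10⁻⁸×2.00×(687.6⁴ − 315.0⁴).
T⁴ − T₀⁴ = 2.23534×10¹¹ − 9.84560×10⁹ = 2.13688×10¹¹ K⁴, so P_net = 1.90×10⁴ W.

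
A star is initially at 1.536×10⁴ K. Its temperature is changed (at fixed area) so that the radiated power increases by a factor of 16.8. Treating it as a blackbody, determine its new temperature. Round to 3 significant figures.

T₂ ≈ 3.11×10⁴ K

P ∝ T⁴, so T₂/T₁ = (P₂/P₁)^(1/4) = (16.8)^(1/4) = 2.02454.
T₂ = 1.536×10⁴ × 2.02454 = 3.11×10⁴ K.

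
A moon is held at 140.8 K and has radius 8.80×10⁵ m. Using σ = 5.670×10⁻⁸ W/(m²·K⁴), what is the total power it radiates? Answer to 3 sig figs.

Surface area A = 4πR² = 4π(8.80×10⁵ m)² = 9.73140×10¹² m².
P = σAT⁴ = 5.670×10⁻⁸ × 9.73140×10¹² × (140.8)⁴ = 2.17×10¹⁴ W.

P ≈ 2.17×10¹⁴ W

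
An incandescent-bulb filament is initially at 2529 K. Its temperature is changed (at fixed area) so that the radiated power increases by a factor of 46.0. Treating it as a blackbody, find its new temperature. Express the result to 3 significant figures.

P ∝ T⁴, so T₂/T₁ = (P₂/P₁)^(1/4) = (46.0)^(1/4) = 2.60429.
T₂ = 2529 × 2.60429 = 6.59×10³ K.

T₂ ≈ 6.59×10³ K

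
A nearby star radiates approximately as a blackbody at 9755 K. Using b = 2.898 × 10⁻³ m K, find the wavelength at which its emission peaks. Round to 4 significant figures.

Wien's displacement law: λ_max = b/T = (2.898×10⁻³ m·K)/(9755 K) = 2.9708×10⁻⁷ m.
That is 297.1 nm, in the ultraviolet range.

λ_max ≈ 297.1 nm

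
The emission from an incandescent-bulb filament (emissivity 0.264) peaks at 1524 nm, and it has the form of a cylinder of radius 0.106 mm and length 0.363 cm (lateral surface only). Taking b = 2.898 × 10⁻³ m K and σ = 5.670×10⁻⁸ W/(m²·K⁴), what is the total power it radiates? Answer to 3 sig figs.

Wien's law: T = b/λ_max = 2.898×10⁻³/1.524×10⁻⁶ = 1901.57 K.
Lateral area A = 2πrL = 2π×1.06×10⁻⁴×3.63×10⁻³ = 2.41764×10⁻⁶ m².
Then P = εσAT⁴ = 0.264×5.670×10⁻⁸×2.41764×10⁻⁶×(1901.57)⁴ = 0.473 W.

P ≈ 0.473 W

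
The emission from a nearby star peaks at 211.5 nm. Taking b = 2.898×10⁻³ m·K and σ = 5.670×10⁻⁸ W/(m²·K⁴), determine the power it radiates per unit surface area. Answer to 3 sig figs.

Wien's law: T = b/λ_max = 2.898×10⁻³/2.115×10⁻⁷ = 13702.1 K.
Then I = σT⁴ = 5.670×10⁻⁸×(13702.1)⁴ = 2.00×10⁹ W/m².

I ≈ 2.00×10⁹ W/m²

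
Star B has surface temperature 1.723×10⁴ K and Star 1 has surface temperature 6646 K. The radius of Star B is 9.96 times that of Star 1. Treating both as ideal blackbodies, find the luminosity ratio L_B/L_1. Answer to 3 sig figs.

L ∝ R²T⁴, so L_B/L_1 = (R_B/R_1)²(T_B/T_1)⁴ = (9.96)² × (1.723×10⁴/6646)⁴ = 99.2016 × 45.1752 = 4.48×10³.

L_B/L_1 ≈ 4.48×10³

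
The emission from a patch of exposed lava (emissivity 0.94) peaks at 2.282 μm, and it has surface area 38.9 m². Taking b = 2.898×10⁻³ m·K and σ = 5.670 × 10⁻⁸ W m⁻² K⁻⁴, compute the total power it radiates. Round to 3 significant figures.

P ≈ 5.39×10⁶ W

Wien's law: T = b/λ_max = 2.898×10⁻³/2.282×10⁻⁶ = 1269.94 K.
Area A = 38.9 m².
Then P = εσAT⁴ = 0.94×5.670×10⁻⁸×38.9×(1269.94)⁴ = 5.39×10⁶ W.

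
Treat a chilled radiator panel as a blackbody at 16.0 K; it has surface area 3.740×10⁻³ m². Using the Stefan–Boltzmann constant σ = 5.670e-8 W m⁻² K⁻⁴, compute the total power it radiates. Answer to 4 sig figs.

Area A = 3.740×10⁻³ m².
P = σAT⁴ = 5.670×10⁻⁸ × 3.740×10⁻³ × (16.0)⁴ = 1.390×10⁻⁵ W.

P ≈ 1.390×10⁻⁵ W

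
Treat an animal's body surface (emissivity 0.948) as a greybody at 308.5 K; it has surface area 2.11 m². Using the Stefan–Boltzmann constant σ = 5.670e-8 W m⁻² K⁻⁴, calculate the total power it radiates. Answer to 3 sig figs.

P ≈ 1.03×10³ W

Area A = 2.11 m².
P = εσAT⁴ = 0.948 × 5.670×10⁻⁸ × 2.11 × (308.5)⁴ = 1.03×10³ W.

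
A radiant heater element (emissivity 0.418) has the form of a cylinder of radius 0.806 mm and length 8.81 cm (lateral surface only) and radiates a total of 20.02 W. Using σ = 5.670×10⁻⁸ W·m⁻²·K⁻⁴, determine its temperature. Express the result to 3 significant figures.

Lateral area A = 2πrL = 2π×8.06×10⁻⁴×0.0881 = 4.46160×10⁻⁴ m².
P = εσAT⁴ ⇒ T = (P/(εσA))^(1/4) = (20.02/(0.418×5.670×10⁻⁸×4.46160×10⁻⁴))^(1/4) = 1.17×10³ K.

T ≈ 1.17×10³ K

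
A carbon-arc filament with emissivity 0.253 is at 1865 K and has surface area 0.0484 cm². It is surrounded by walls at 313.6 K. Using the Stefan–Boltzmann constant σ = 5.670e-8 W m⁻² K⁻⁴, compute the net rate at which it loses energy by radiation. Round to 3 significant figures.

Area A = 0.0484 cm² = 4.84×10⁻⁶ m².
Net radiated power P_net = εσA(T⁴ − T₀⁴) = 0.253×5.670×10⁻⁸×4.84×10⁻⁶×(1865⁴ − 313.6⁴).
T⁴ − T₀⁴ = 1.20980×10¹³ − 9.67173×10⁹ = 1.20883×10¹³ K⁴, so P_net = 0.839 W.

Net loss ≈ 0.839 W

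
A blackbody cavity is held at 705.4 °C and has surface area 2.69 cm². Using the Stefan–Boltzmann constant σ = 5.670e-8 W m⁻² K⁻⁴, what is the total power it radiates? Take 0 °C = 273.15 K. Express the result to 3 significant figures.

P ≈ 14.0 W

T = 705.4 °C + 273.15 = 978.55 K.
Area A = 2.69 cm² = 2.69×10⁻⁴ m².
P = σAT⁴ = 5.670×10⁻⁸ × 2.69×10⁻⁴ × (978.55)⁴ = 14.0 W.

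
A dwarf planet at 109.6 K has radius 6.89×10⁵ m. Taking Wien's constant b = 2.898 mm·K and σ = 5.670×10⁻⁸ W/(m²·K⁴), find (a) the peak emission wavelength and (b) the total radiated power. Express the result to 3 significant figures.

λ_max ≈ 26.4 μm; P ≈ 4.88×10¹³ W

(a) λ_max = b/T = 2.898×10⁻³/109.6 = 2.644×10⁻⁵ m = 26.4 μm.
Surface area A = 4πR² = 4π(6.89×10⁵ m)² = 5.96552×10¹² m².
(b) P = σAT⁴ = 5.670×10⁻⁸×5.96552×10¹²×(109.6)⁴ = 4.88×10¹³ W.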